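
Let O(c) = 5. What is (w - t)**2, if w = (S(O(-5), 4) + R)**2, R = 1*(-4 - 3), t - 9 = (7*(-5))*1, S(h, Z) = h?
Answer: 900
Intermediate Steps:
t = -26 (t = 9 + (7*(-5))*1 = 9 - 35*1 = 9 - 35 = -26)
R = -7 (R = 1*(-7) = -7)
w = 4 (w = (5 - 7)**2 = (-2)**2 = 4)
(w - t)**2 = (4 - 1*(-26))**2 = (4 + 26)**2 = 30**2 = 900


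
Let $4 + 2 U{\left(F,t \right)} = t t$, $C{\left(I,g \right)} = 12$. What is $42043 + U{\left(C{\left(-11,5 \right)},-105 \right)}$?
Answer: $\frac{95107}{2} \approx 47554.0$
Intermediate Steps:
$U{\left(F,t \right)} = -2 + \frac{t^{2}}{2}$ ($U{\left(F,t \right)} = -2 + \frac{t t}{2} = -2 + \frac{t^{2}}{2}$)
$42043 + U{\left(C{\left(-11,5 \right)},-105 \right)} = 42043 - \left(2 - \frac{\left(-105\right)^{2}}{2}\right) = 42043 + \left(-2 + \frac{1}{2} \cdot 11025\right) = 42043 + \left(-2 + \frac{11025}{2}\right) = 42043 + \frac{11021}{2} = \frac{95107}{2}$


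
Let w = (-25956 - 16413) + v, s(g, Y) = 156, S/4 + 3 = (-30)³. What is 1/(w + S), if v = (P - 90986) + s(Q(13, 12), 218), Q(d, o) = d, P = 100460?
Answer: -1/140751 ≈ -7.1047e-6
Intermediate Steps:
S = -108012 (S = -12 + 4*(-30)³ = -12 + 4*(-27000) = -12 - 108000 = -108012)
v = 9630 (v = (100460 - 90986) + 156 = 9474 + 156 = 9630)
w = -32739 (w = (-25956 - 16413) + 9630 = -42369 + 9630 = -32739)
1/(w + S) = 1/(-32739 - 108012) = 1/(-140751) = -1/140751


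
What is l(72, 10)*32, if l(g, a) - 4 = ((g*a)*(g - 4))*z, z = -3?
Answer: -4700032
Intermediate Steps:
l(g, a) = 4 - 3*a*g*(-4 + g) (l(g, a) = 4 + ((g*a)*(g - 4))*(-3) = 4 + ((a*g)*(-4 + g))*(-3) = 4 + (a*g*(-4 + g))*(-3) = 4 - 3*a*g*(-4 + g))
l(72, 10)*32 = (4 - 3*10*72² + 12*10*72)*32 = (4 - 3*10*5184 + 8640)*32 = (4 - 155520 + 8640)*32 = -146876*32 = -4700032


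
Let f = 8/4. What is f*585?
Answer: 1170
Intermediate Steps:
f = 2 (f = 8*(1/4) = 2)
f*585 = 2*585 = 1170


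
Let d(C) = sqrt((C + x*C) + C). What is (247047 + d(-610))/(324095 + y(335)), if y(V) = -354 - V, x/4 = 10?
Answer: 82349/107802 + I*sqrt(6405)/161703 ≈ 0.76389 + 0.00049493*I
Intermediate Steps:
x = 40 (x = 4*10 = 40)
d(C) = sqrt(42)*sqrt(C) (d(C) = sqrt((C + 40*C) + C) = sqrt(41*C + C) = sqrt(42*C) = sqrt(42)*sqrt(C))
(247047 + d(-610))/(324095 + y(335)) = (247047 + sqrt(42)*sqrt(-610))/(324095 + (-354 - 1*335)) = (247047 + sqrt(42)*(I*sqrt(610)))/(324095 + (-354 - 335)) = (247047 + 2*I*sqrt(6405))/(324095 - 689) = (247047 + 2*I*sqrt(6405))/323406 = (247047 + 2*I*sqrt(6405))*(1/323406) = 82349/107802 + I*sqrt(6405)/161703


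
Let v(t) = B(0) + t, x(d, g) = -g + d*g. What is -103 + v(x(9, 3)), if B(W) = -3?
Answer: -82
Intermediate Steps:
v(t) = -3 + t
-103 + v(x(9, 3)) = -103 + (-3 + 3*(-1 + 9)) = -103 + (-3 + 3*8) = -103 + (-3 + 24) = -103 + 21 = -82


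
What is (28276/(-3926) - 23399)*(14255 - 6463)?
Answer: -358014154000/1963 ≈ -1.8238e+8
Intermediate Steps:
(28276/(-3926) - 23399)*(14255 - 6463) = (28276*(-1/3926) - 23399)*7792 = (-14138/1963 - 23399)*7792 = -45946375/1963*7792 = -358014154000/1963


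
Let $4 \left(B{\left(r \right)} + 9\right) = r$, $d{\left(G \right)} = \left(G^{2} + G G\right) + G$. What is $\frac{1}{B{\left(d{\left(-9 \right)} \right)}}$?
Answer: $\frac{4}{117} \approx 0.034188$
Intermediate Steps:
$d{\left(G \right)} = G + 2 G^{2}$ ($d{\left(G \right)} = \left(G^{2} + G^{2}\right) + G = 2 G^{2} + G = G + 2 G^{2}$)
$B{\left(r \right)} = -9 + \frac{r}{4}$
$\frac{1}{B{\left(d{\left(-9 \right)} \right)}} = \frac{1}{-9 + \frac{\left(-9\right) \left(1 + 2 \left(-9\right)\right)}{4}} = \frac{1}{-9 + \frac{\left(-9\right) \left(1 - 18\right)}{4}} = \frac{1}{-9 + \frac{\left(-9\right) \left(-17\right)}{4}} = \frac{1}{-9 + \frac{1}{4} \cdot 153} = \frac{1}{-9 + \frac{153}{4}} = \frac{1}{\frac{117}{4}} = \frac{4}{117}$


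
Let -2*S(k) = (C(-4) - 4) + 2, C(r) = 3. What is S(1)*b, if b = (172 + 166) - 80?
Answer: -129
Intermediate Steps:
b = 258 (b = 338 - 80 = 258)
S(k) = -½ (S(k) = -((3 - 4) + 2)/2 = -(-1 + 2)/2 = -½*1 = -½)
S(1)*b = -½*258 = -129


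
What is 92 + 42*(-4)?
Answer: -76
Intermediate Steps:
92 + 42*(-4) = 92 - 168 = -76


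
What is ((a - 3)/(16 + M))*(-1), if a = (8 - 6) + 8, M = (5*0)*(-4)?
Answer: -7/16 ≈ -0.43750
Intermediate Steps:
M = 0 (M = 0*(-4) = 0)
a = 10 (a = 2 + 8 = 10)
((a - 3)/(16 + M))*(-1) = ((10 - 3)/(16 + 0))*(-1) = (7/16)*(-1) = -7/16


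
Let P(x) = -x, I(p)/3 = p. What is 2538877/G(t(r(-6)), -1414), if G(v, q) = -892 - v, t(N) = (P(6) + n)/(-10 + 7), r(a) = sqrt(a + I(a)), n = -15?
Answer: -2538877/899 ≈ -2824.1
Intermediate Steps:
I(p) = 3*p
r(a) = 2*sqrt(a) (r(a) = sqrt(a + 3*a) = sqrt(4*a) = 2*sqrt(a))
t(N) = 7 (t(N) = (-1*6 - 15)/(-10 + 7) = (-6 - 15)/(-3) = -21*(-1/3) = 7)
2538877/G(t(r(-6)), -1414) = 2538877/(-892 - 1*7) = 2538877/(-892 - 7) = 2538877/(-899) = 2538877*(-1/899) = -2538877/899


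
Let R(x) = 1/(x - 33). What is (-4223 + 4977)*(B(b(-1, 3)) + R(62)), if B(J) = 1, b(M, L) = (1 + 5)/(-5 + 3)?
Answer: 780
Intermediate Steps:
b(M, L) = -3 (b(M, L) = 6/(-2) = 6*(-1/2) = -3)
R(x) = 1/(-33 + x)
(-4223 + 4977)*(B(b(-1, 3)) + R(62)) = (-4223 + 4977)*(1 + 1/(-33 + 62)) = 754*(1 + 1/29) = 754*(30/29) = 780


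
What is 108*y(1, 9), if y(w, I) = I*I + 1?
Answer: 8856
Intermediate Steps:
y(w, I) = 1 + I**2 (y(w, I) = I**2 + 1 = 1 + I**2)
108*y(1, 9) = 108*(1 + 9**2) = 108*(1 + 81) = 108*82 = 8856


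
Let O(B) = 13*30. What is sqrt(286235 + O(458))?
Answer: 5*sqrt(11465) ≈ 535.37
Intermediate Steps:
O(B) = 390
sqrt(286235 + O(458)) = sqrt(286235 + 390) = sqrt(286625) = 5*sqrt(11465)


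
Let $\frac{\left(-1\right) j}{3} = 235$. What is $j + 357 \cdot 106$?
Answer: $37137$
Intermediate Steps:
$j = -705$ ($j = \left(-3\right) 235 = -705$)
$j + 357 \cdot 106 = -705 + 357 \cdot 106 = -705 + 37842 = 37137$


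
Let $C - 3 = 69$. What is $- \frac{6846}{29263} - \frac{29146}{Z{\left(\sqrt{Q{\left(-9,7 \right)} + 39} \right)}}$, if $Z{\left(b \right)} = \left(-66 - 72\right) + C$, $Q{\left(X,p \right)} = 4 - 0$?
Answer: $\frac{426223781}{965679} \approx 441.37$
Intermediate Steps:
$C = 72$ ($C = 3 + 69 = 72$)
$Q{\left(X,p \right)} = 4$ ($Q{\left(X,p \right)} = 4 + 0 = 4$)
$Z{\left(b \right)} = -66$ ($Z{\left(b \right)} = \left(-66 - 72\right) + 72 = -138 + 72 = -66$)
$- \frac{6846}{29263} - \frac{29146}{Z{\left(\sqrt{Q{\left(-9,7 \right)} + 39} \right)}} = - \frac{6846}{29263} - \frac{29146}{-66} = \left(-6846\right) \frac{1}{29263} - - \frac{14573}{33} = - \frac{6846}{29263} + \frac{14573}{33} = \frac{426223781}{965679}$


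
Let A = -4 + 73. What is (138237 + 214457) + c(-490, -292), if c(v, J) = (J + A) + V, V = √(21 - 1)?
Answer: 352471 + 2*√5 ≈ 3.5248e+5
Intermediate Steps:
V = 2*√5 (V = √20 = 2*√5 ≈ 4.4721)
A = 69
c(v, J) = 69 + J + 2*√5 (c(v, J) = (J + 69) + 2*√5 = (69 + J) + 2*√5 = 69 + J + 2*√5)
(138237 + 214457) + c(-490, -292) = (138237 + 214457) + (69 - 292 + 2*√5) = 352694 + (-223 + 2*√5) = 352471 + 2*√5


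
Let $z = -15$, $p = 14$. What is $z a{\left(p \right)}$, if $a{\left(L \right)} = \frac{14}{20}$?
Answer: $- \frac{21}{2} \approx -10.5$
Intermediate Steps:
$a{\left(L \right)} = \frac{7}{10}$ ($a{\left(L \right)} = 14 \cdot \frac{1}{20} = \frac{7}{10}$)
$z a{\left(p \right)} = \left(-15\right) \frac{7}{10} = - \frac{21}{2}$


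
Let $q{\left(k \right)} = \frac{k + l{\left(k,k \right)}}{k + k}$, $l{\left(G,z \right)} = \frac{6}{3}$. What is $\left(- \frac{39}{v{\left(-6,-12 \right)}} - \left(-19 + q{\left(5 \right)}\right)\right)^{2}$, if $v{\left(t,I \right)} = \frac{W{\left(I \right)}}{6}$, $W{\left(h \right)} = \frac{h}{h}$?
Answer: $\frac{4652649}{100} \approx 46527.0$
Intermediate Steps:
$l{\left(G,z \right)} = 2$ ($l{\left(G,z \right)} = 6 \cdot \frac{1}{3} = 2$)
$q{\left(k \right)} = \frac{2 + k}{2 k}$ ($q{\left(k \right)} = \frac{k + 2}{k + k} = \frac{2 + k}{2 k}$)
$W{\left(h \right)} = 1$
$v{\left(t,I \right)} = \frac{1}{6}$ ($v{\left(t,I \right)} = 1 \cdot \frac{1}{6} = \frac{1}{6}$)
$\left(- \frac{39}{v{\left(-6,-12 \right)}} - \left(-19 + q{\left(5 \right)}\right)\right)^{2} = \left(- 39 \frac{1}{\frac{1}{6}} + \left(19 - \frac{2 + 5}{2 \cdot 5}\right)\right)^{2} = \left(\left(-39\right) 6 + \left(19 - \frac{1}{2} \cdot \frac{1}{5} \cdot 7\right)\right)^{2} = \left(-234 + \left(19 - \frac{7}{10}\right)\right)^{2} = \left(-234 + \frac{183}{10}\right)^{2} = \left(- \frac{2157}{10}\right)^{2} = \frac{4652649}{100}$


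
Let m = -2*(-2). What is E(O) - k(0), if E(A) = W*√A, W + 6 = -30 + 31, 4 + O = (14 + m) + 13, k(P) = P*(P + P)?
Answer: -15*√3 ≈ -25.981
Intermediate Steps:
m = 4
k(P) = 2*P² (k(P) = P*(2*P) = 2*P²)
O = 27 (O = -4 + ((14 + 4) + 13) = -4 + (18 + 13) = -4 + 31 = 27)
W = -5 (W = -6 + (-30 + 31) = -6 + 1 = -5)
E(A) = -5*√A
E(O) - k(0) = -15*√3 - 2*0² = -15*√3 - 2*0 = -15*√3 - 1*0 = -15*√3 + 0 = -15*√3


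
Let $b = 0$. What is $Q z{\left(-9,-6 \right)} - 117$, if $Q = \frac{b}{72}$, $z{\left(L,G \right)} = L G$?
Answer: $-117$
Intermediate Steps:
$z{\left(L,G \right)} = G L$
$Q = 0$ ($Q = \frac{0}{72} = 0 \cdot \frac{1}{72} = 0$)
$Q z{\left(-9,-6 \right)} - 117 = 0 \left(\left(-6\right) \left(-9\right)\right) - 117 = 0 \cdot 54 - 117 = 0 - 117 = -117$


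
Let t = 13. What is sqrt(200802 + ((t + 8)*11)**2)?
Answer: 7*sqrt(5187) ≈ 504.15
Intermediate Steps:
sqrt(200802 + ((t + 8)*11)**2) = sqrt(200802 + ((13 + 8)*11)**2) = sqrt(200802 + (21*11)**2) = sqrt(200802 + 231**2) = sqrt(200802 + 53361) = sqrt(254163) = 7*sqrt(5187)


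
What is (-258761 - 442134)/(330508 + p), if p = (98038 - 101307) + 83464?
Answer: -700895/410703 ≈ -1.7066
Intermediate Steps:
p = 80195 (p = -3269 + 83464 = 80195)
(-258761 - 442134)/(330508 + p) = (-258761 - 442134)/(330508 + 80195) = -700895/410703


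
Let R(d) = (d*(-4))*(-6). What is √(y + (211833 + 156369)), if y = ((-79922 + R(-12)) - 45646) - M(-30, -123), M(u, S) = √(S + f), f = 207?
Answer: √(242346 - 2*√21) ≈ 492.28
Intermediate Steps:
R(d) = 24*d (R(d) = -4*d*(-6) = 24*d)
M(u, S) = √(207 + S) (M(u, S) = √(S + 207) = √(207 + S))
y = -125856 - 2*√21 (y = ((-79922 + 24*(-12)) - 45646) - √(207 - 123) = ((-79922 - 288) - 45646) - √84 = (-80210 - 45646) - 2*√21 = -125856 - 2*√21 ≈ -1.2587e+5)
√(y + (211833 + 156369)) = √((-125856 - 2*√21) + (211833 + 156369)) = √((-125856 - 2*√21) + 368202) = √(242346 - 2*√21)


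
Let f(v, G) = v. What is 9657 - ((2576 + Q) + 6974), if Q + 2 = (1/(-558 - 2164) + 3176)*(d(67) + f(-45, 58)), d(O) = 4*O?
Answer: -1927554135/2722 ≈ -7.0814e+5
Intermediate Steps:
Q = 1927845389/2722 (Q = -2 + (1/(-558 - 2164) + 3176)*(4*67 - 45) = -2 + (1/(-2722) + 3176)*(268 - 45) = -2 + (-1/2722 + 3176)*223 = -2 + (8645071/2722)*223 = -2 + 1927850833/2722 = 1927845389/2722 ≈ 7.0825e+5)
9657 - ((2576 + Q) + 6974) = 9657 - ((2576 + 1927845389/2722) + 6974) = 9657 - (1934857261/2722 + 6974) = 9657 - 1*1953840489/2722 = 9657 - 1953840489/2722 = -1927554135/2722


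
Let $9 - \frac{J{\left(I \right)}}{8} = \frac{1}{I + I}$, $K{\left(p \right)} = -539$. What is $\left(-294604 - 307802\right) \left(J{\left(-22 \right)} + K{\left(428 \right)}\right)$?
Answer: $\frac{3093354810}{11} \approx 2.8121 \cdot 10^{8}$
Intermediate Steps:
$J{\left(I \right)} = 72 - \frac{4}{I}$ ($J{\left(I \right)} = 72 - \frac{8}{I + I} = 72 - \frac{8}{2 I} = 72 - 8 \frac{1}{2 I} = 72 - \frac{4}{I}$)
$\left(-294604 - 307802\right) \left(J{\left(-22 \right)} + K{\left(428 \right)}\right) = \left(-294604 - 307802\right) \left(\left(72 - \frac{4}{-22}\right) - 539\right) = - 602406 \left(\left(72 - - \frac{2}{11}\right) - 539\right) = - 602406 \left(\left(72 + \frac{2}{11}\right) - 539\right) = - 602406 \left(\frac{794}{11} - 539\right) = \left(-602406\right) \left(- \frac{5135}{11}\right) = \frac{3093354810}{11}$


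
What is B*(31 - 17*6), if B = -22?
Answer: 1562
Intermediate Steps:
B*(31 - 17*6) = -22*(31 - 17*6) = -22*(31 - 102) = -22*(-71) = 1562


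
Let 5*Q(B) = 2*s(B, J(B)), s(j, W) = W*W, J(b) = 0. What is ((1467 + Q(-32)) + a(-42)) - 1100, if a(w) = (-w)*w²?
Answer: 74455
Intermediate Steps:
s(j, W) = W²
Q(B) = 0 (Q(B) = (2*0²)/5 = (2*0)/5 = (⅕)*0 = 0)
a(w) = -w³
((1467 + Q(-32)) + a(-42)) - 1100 = ((1467 + 0) - 1*(-42)³) - 1100 = (1467 - 1*(-74088)) - 1100 = (1467 + 74088) - 1100 = 75555 - 1100 = 74455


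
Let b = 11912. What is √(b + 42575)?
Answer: 23*√103 ≈ 233.42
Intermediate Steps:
√(b + 42575) = √(11912 + 42575) = √54487 = 23*√103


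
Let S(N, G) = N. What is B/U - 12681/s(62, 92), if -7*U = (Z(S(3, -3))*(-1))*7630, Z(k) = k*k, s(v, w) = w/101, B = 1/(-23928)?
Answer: -75160609351043/5398874640 ≈ -13922.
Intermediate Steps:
B = -1/23928 ≈ -4.1792e-5
s(v, w) = w/101 (s(v, w) = w*(1/101) = w/101)
Z(k) = k²
U = 9810 (U = -3²*(-1)*7630/7 = -9*(-1)*7630/7 = -(-9)*7630/7 = -⅐*(-68670) = 9810)
B/U - 12681/s(62, 92) = -1/23928/9810 - 12681/((1/101)*92) = -1/23928*1/9810 - 12681/92/101 = -1/234733680 - 12681*101/92 = -1/234733680 - 1280781/92 = -75160609351043/5398874640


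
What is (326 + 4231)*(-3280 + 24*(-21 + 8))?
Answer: -16368744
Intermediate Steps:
(326 + 4231)*(-3280 + 24*(-21 + 8)) = 4557*(-3280 + 24*(-13)) = 4557*(-3280 - 312) = 4557*(-3592) = -16368744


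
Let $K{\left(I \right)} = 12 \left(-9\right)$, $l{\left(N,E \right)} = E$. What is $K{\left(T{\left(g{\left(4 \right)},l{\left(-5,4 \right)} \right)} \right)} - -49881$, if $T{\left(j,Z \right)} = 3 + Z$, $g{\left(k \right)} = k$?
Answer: $49773$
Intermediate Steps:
$K{\left(I \right)} = -108$
$K{\left(T{\left(g{\left(4 \right)},l{\left(-5,4 \right)} \right)} \right)} - -49881 = -108 - -49881 = -108 + 49881 = 49773$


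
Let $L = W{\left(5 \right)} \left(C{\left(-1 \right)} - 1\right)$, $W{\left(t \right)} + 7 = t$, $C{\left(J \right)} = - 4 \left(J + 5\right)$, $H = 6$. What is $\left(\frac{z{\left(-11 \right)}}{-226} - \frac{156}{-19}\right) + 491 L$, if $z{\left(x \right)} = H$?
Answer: $\frac{35859589}{2147} \approx 16702.0$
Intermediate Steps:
$C{\left(J \right)} = -20 - 4 J$ ($C{\left(J \right)} = - 4 \left(5 + J\right) = -20 - 4 J$)
$W{\left(t \right)} = -7 + t$
$L = 34$ ($L = \left(-7 + 5\right) \left(\left(-20 - -4\right) - 1\right) = - 2 \left(\left(-20 + 4\right) - 1\right) = - 2 \left(-16 - 1\right) = \left(-2\right) \left(-17\right) = 34$)
$z{\left(x \right)} = 6$
$\left(\frac{z{\left(-11 \right)}}{-226} - \frac{156}{-19}\right) + 491 L = \left(\frac{6}{-226} - \frac{156}{-19}\right) + 491 \cdot 34 = \left(6 \left(- \frac{1}{226}\right) - - \frac{156}{19}\right) + 16694 = \left(- \frac{3}{113} + \frac{156}{19}\right) + 16694 = \frac{17571}{2147} + 16694 = \frac{35859589}{2147}$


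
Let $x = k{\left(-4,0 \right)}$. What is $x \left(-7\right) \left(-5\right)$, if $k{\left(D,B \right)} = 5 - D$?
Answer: $315$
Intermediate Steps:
$x = 9$ ($x = 5 - -4 = 5 + 4 = 9$)
$x \left(-7\right) \left(-5\right) = 9 \left(-7\right) \left(-5\right) = \left(-63\right) \left(-5\right) = 315$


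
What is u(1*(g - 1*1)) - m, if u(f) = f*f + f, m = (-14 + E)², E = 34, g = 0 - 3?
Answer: -388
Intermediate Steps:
g = -3
m = 400 (m = (-14 + 34)² = 20² = 400)
u(f) = f + f² (u(f) = f² + f = f + f²)
u(1*(g - 1*1)) - m = (1*(-3 - 1*1))*(1 + 1*(-3 - 1*1)) - 1*400 = (1*(-3 - 1))*(1 + 1*(-3 - 1)) - 400 = (1*(-4))*(1 + 1*(-4)) - 400 = -4*(1 - 4) - 400 = -4*(-3) - 400 = 12 - 400 = -388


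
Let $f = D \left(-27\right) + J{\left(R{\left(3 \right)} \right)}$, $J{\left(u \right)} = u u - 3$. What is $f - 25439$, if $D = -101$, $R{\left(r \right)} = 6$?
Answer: $-22679$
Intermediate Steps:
$J{\left(u \right)} = -3 + u^{2}$ ($J{\left(u \right)} = u^{2} - 3 = -3 + u^{2}$)
$f = 2760$ ($f = \left(-101\right) \left(-27\right) - \left(3 - 6^{2}\right) = 2727 + \left(-3 + 36\right) = 2727 + 33 = 2760$)
$f - 25439 = 2760 - 25439 = -22679$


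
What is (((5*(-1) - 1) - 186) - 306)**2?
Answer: 248004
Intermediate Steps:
(((5*(-1) - 1) - 186) - 306)**2 = (((-5 - 1) - 186) - 306)**2 = ((-6 - 186) - 306)**2 = (-192 - 306)**2 = (-498)**2 = 248004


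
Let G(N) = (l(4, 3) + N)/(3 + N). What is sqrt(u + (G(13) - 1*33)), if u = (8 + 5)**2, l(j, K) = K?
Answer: sqrt(137) ≈ 11.705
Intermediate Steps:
G(N) = 1 (G(N) = (3 + N)/(3 + N) = 1)
u = 169 (u = 13**2 = 169)
sqrt(u + (G(13) - 1*33)) = sqrt(169 + (1 - 1*33)) = sqrt(169 + (1 - 33)) = sqrt(169 - 32) = sqrt(137)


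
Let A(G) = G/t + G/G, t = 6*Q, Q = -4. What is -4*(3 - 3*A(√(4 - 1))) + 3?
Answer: 3 - √3/2 ≈ 2.1340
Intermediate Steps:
t = -24 (t = 6*(-4) = -24)
A(G) = 1 - G/24 (A(G) = G/(-24) + G/G = G*(-1/24) + 1 = -G/24 + 1 = 1 - G/24)
-4*(3 - 3*A(√(4 - 1))) + 3 = -4*(3 - 3*(1 - √(4 - 1)/24)) + 3 = -4*(3 - 3*(1 - √3/24)) + 3 = -4*(3 + (-3 + √3/8)) + 3 = -√3/2 + 3 = 3 - √3/2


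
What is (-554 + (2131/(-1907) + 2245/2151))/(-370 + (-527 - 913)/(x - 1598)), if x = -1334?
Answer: 832976341676/555507526725 ≈ 1.4995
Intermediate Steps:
(-554 + (2131/(-1907) + 2245/2151))/(-370 + (-527 - 913)/(x - 1598)) = (-554 + (2131/(-1907) + 2245/2151))/(-370 + (-527 - 913)/(-1334 - 1598)) = (-554 + (2131*(-1/1907) + 2245*(1/2151)))/(-370 - 1440/(-2932)) = (-554 + (-2131/1907 + 2245/2151))/(-370 - 1440*(-1/2932)) = (-554 - 302566/4101957)/(-370 + 360/733) = -2272786744/(4101957*(-270850/733)) = -2272786744/4101957*(-733/270850) = 832976341676/555507526725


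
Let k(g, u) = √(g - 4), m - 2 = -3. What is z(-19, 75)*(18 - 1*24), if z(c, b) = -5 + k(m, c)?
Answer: 30 - 6*I*√5 ≈ 30.0 - 13.416*I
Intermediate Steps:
m = -1 (m = 2 - 3 = -1)
k(g, u) = √(-4 + g)
z(c, b) = -5 + I*√5 (z(c, b) = -5 + √(-4 - 1) = -5 + √(-5) = -5 + I*√5)
z(-19, 75)*(18 - 1*24) = (-5 + I*√5)*(18 - 1*24) = (-5 + I*√5)*(18 - 24) = (-5 + I*√5)*(-6) = 30 - 6*I*√5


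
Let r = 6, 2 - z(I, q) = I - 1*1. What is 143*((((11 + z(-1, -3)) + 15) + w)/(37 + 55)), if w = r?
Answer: 1287/23 ≈ 55.957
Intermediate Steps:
z(I, q) = 3 - I (z(I, q) = 2 - (I - 1*1) = 2 - (I - 1) = 2 - (-1 + I) = 2 + (1 - I) = 3 - I)
w = 6
143*((((11 + z(-1, -3)) + 15) + w)/(37 + 55)) = 143*((((11 + (3 - 1*(-1))) + 15) + 6)/(37 + 55)) = 143*((((11 + (3 + 1)) + 15) + 6)/92) = 143*((((11 + 4) + 15) + 6)*(1/92)) = 143*(((15 + 15) + 6)*(1/92)) = 143*((30 + 6)*(1/92)) = 143*(36*(1/92)) = 143*(9/23) = 1287/23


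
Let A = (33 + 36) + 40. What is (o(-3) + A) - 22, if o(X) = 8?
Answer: 95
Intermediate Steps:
A = 109 (A = 69 + 40 = 109)
(o(-3) + A) - 22 = (8 + 109) - 22 = 117 - 22 = 95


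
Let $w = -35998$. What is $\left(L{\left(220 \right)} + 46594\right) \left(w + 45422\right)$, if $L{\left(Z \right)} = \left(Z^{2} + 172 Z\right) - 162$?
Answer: $1250300928$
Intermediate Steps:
$L{\left(Z \right)} = -162 + Z^{2} + 172 Z$
$\left(L{\left(220 \right)} + 46594\right) \left(w + 45422\right) = \left(\left(-162 + 220^{2} + 172 \cdot 220\right) + 46594\right) \left(-35998 + 45422\right) = \left(\left(-162 + 48400 + 37840\right) + 46594\right) 9424 = \left(86078 + 46594\right) 9424 = 132672 \cdot 9424 = 1250300928$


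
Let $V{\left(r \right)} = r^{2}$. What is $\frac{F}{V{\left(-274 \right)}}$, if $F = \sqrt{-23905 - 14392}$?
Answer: $\frac{i \sqrt{38297}}{75076} \approx 0.0026066 i$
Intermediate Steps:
$F = i \sqrt{38297}$ ($F = \sqrt{-23905 + \left(-17723 + 3331\right)} = \sqrt{-23905 - 14392} = \sqrt{-38297} = i \sqrt{38297} \approx 195.7 i$)
$\frac{F}{V{\left(-274 \right)}} = \frac{i \sqrt{38297}}{\left(-274\right)^{2}} = \frac{i \sqrt{38297}}{75076}$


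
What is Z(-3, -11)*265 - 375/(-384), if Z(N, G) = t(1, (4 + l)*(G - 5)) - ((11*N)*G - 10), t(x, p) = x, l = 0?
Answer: -11939715/128 ≈ -93279.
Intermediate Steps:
Z(N, G) = 11 - 11*G*N (Z(N, G) = 1 - ((11*N)*G - 10) = 1 - (11*G*N - 10) = 1 - (-10 + 11*G*N) = 1 + (10 - 11*G*N) = 11 - 11*G*N)
Z(-3, -11)*265 - 375/(-384) = (11 - 11*(-11)*(-3))*265 - 375/(-384) = (11 - 363)*265 - 375*(-1/384) = -352*265 + 125/128 = -93280 + 125/128 = -11939715/128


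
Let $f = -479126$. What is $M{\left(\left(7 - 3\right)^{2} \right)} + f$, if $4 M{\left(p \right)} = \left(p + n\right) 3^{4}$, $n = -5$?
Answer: $- \frac{1915613}{4} \approx -4.789 \cdot 10^{5}$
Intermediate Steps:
$M{\left(p \right)} = - \frac{405}{4} + \frac{81 p}{4}$ ($M{\left(p \right)} = \frac{\left(p - 5\right) 3^{4}}{4} = \frac{\left(-5 + p\right) 81}{4} = \frac{-405 + 81 p}{4} = - \frac{405}{4} + \frac{81 p}{4}$)
$M{\left(\left(7 - 3\right)^{2} \right)} + f = \left(- \frac{405}{4} + \frac{81 \left(7 - 3\right)^{2}}{4}\right) - 479126 = \left(- \frac{405}{4} + \frac{81 \cdot 4^{2}}{4}\right) - 479126 = \left(- \frac{405}{4} + \frac{81}{4} \cdot 16\right) - 479126 = \left(- \frac{405}{4} + 324\right) - 479126 = \frac{891}{4} - 479126 = - \frac{1915613}{4}$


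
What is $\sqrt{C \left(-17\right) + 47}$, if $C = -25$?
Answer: $2 \sqrt{118} \approx 21.726$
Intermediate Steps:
$\sqrt{C \left(-17\right) + 47} = \sqrt{\left(-25\right) \left(-17\right) + 47} = \sqrt{425 + 47} = \sqrt{472} = 2 \sqrt{118}$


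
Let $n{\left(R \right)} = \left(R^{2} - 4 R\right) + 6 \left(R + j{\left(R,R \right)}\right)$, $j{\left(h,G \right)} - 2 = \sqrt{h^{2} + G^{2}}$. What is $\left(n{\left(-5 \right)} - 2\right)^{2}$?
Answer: $2425 + 1500 \sqrt{2} \approx 4546.3$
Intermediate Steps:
$j{\left(h,G \right)} = 2 + \sqrt{G^{2} + h^{2}}$ ($j{\left(h,G \right)} = 2 + \sqrt{h^{2} + G^{2}} = 2 + \sqrt{G^{2} + h^{2}}$)
$n{\left(R \right)} = 12 + R^{2} + 2 R + 6 \sqrt{2} \sqrt{R^{2}}$ ($n{\left(R \right)} = \left(R^{2} - 4 R\right) + 6 \left(R + \left(2 + \sqrt{R^{2} + R^{2}}\right)\right) = \left(R^{2} - 4 R\right) + 6 \left(R + \left(2 + \sqrt{2 R^{2}}\right)\right) = \left(R^{2} - 4 R\right) + 6 \left(R + \left(2 + \sqrt{2} \sqrt{R^{2}}\right)\right) = \left(R^{2} - 4 R\right) + 6 \left(2 + R + \sqrt{2} \sqrt{R^{2}}\right) = \left(R^{2} - 4 R\right) + \left(12 + 6 R + 6 \sqrt{2} \sqrt{R^{2}}\right) = 12 + R^{2} + 2 R + 6 \sqrt{2} \sqrt{R^{2}}$)
$\left(n{\left(-5 \right)} - 2\right)^{2} = \left(\left(12 + \left(-5\right)^{2} + 2 \left(-5\right) + 6 \sqrt{2} \sqrt{\left(-5\right)^{2}}\right) - 2\right)^{2} = \left(\left(12 + 25 - 10 + 6 \sqrt{2} \sqrt{25}\right) - 2\right)^{2} = \left(\left(12 + 25 - 10 + 6 \sqrt{2} \cdot 5\right) - 2\right)^{2} = \left(\left(12 + 25 - 10 + 30 \sqrt{2}\right) - 2\right)^{2} = \left(\left(27 + 30 \sqrt{2}\right) - 2\right)^{2} = \left(25 + 30 \sqrt{2}\right)^{2}$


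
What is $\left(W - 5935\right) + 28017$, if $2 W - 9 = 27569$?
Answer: $35871$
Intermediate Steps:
$W = 13789$ ($W = \frac{9}{2} + \frac{1}{2} \cdot 27569 = \frac{9}{2} + \frac{27569}{2} = 13789$)
$\left(W - 5935\right) + 28017 = \left(13789 - 5935\right) + 28017 = 7854 + 28017 = 35871$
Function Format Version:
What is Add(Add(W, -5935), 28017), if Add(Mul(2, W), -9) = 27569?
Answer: 35871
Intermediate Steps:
W = 13789 (W = Add(Rational(9, 2), Mul(Rational(1, 2), 27569)) = Add(Rational(9, 2), Rational(27569, 2)) = 13789)
Add(Add(W, -5935), 28017) = Add(Add(13789, -5935), 28017) = Add(7854, 28017) = 35871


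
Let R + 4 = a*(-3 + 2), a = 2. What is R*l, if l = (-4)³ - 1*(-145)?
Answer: -486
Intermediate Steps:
R = -6 (R = -4 + 2*(-3 + 2) = -4 + 2*(-1) = -4 - 2 = -6)
l = 81 (l = -64 + 145 = 81)
R*l = -6*81 = -486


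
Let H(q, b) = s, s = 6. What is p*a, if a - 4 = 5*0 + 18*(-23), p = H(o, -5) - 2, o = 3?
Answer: -1640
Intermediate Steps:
H(q, b) = 6
p = 4 (p = 6 - 2 = 4)
a = -410 (a = 4 + (5*0 + 18*(-23)) = 4 + (0 - 414) = 4 - 414 = -410)
p*a = 4*(-410) = -1640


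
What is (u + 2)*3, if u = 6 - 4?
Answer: 12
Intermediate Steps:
u = 2
(u + 2)*3 = (2 + 2)*3 = 4*3 = 12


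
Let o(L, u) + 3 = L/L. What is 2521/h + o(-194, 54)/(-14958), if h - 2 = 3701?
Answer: 18858262/27694737 ≈ 0.68093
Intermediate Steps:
h = 3703 (h = 2 + 3701 = 3703)
o(L, u) = -2 (o(L, u) = -3 + L/L = -3 + 1 = -2)
2521/h + o(-194, 54)/(-14958) = 2521/3703 - 2/(-14958) = 2521*(1/3703) - 2*(-1/14958) = 2521/3703 + 1/7479 = 18858262/27694737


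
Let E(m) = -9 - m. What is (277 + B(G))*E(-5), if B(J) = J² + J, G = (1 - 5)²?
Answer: -2196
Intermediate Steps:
G = 16 (G = (-4)² = 16)
B(J) = J + J²
(277 + B(G))*E(-5) = (277 + 16*(1 + 16))*(-9 - 1*(-5)) = (277 + 16*17)*(-9 + 5) = (277 + 272)*(-4) = 549*(-4) = -2196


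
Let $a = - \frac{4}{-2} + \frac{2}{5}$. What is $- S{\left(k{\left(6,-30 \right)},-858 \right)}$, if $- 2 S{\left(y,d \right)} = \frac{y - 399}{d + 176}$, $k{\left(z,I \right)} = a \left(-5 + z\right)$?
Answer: $\frac{1983}{6820} \approx 0.29076$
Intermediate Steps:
$a = \frac{12}{5}$ ($a = \left(-4\right) \left(- \frac{1}{2}\right) + 2 \cdot \frac{1}{5} = 2 + \frac{2}{5} = \frac{12}{5} \approx 2.4$)
$k{\left(z,I \right)} = -12 + \frac{12 z}{5}$ ($k{\left(z,I \right)} = \frac{12 \left(-5 + z\right)}{5} = -12 + \frac{12 z}{5}$)
$S{\left(y,d \right)} = - \frac{-399 + y}{2 \left(176 + d\right)}$ ($S{\left(y,d \right)} = - \frac{\left(y - 399\right) \frac{1}{d + 176}}{2} = - \frac{\left(-399 + y\right) \frac{1}{176 + d}}{2} = - \frac{\frac{1}{176 + d} \left(-399 + y\right)}{2} = - \frac{-399 + y}{2 \left(176 + d\right)}$)
$- S{\left(k{\left(6,-30 \right)},-858 \right)} = - \frac{399 - \left(-12 + \frac{12}{5} \cdot 6\right)}{2 \left(176 - 858\right)} = - \frac{399 - \left(-12 + \frac{72}{5}\right)}{2 \left(-682\right)} = - \frac{\left(-1\right) \left(399 - \frac{12}{5}\right)}{2 \cdot 682} = - \frac{\left(-1\right) 1983}{2 \cdot 682 \cdot 5} = \left(-1\right) \left(- \frac{1983}{6820}\right) = \frac{1983}{6820}$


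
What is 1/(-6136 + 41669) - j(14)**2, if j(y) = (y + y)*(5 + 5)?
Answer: -2785787199/35533 ≈ -78400.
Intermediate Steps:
j(y) = 20*y (j(y) = (2*y)*10 = 20*y)
1/(-6136 + 41669) - j(14)**2 = 1/(-6136 + 41669) - (20*14)**2 = 1/35533 - 1*280**2 = 1/35533 - 1*78400 = 1/35533 - 78400 = -2785787199/35533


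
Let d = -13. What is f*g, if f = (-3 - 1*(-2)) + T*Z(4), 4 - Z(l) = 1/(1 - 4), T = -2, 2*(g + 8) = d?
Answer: 841/6 ≈ 140.17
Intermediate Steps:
g = -29/2 (g = -8 + (½)*(-13) = -8 - 13/2 = -29/2 ≈ -14.500)
Z(l) = 13/3 (Z(l) = 4 - 1/(1 - 4) = 4 - 1/(-3) = 4 - 1*(-⅓) = 4 + ⅓ = 13/3)
f = -29/3 (f = (-3 - 1*(-2)) - 2*13/3 = (-3 + 2) - 26/3 = -1 - 26/3 = -29/3 ≈ -9.6667)
f*g = -29/3*(-29/2) = 841/6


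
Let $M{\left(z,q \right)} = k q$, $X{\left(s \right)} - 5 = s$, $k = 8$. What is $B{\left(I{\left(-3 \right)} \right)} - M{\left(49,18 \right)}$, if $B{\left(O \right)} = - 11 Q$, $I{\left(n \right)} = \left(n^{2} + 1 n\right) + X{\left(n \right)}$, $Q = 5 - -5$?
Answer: $-254$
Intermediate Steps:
$X{\left(s \right)} = 5 + s$
$Q = 10$ ($Q = 5 + 5 = 10$)
$I{\left(n \right)} = 5 + n^{2} + 2 n$ ($I{\left(n \right)} = \left(n^{2} + 1 n\right) + \left(5 + n\right) = \left(n^{2} + n\right) + \left(5 + n\right) = \left(n + n^{2}\right) + \left(5 + n\right) = 5 + n^{2} + 2 n$)
$M{\left(z,q \right)} = 8 q$
$B{\left(O \right)} = -110$ ($B{\left(O \right)} = \left(-11\right) 10 = -110$)
$B{\left(I{\left(-3 \right)} \right)} - M{\left(49,18 \right)} = -110 - 8 \cdot 18 = -110 - 144 = -254$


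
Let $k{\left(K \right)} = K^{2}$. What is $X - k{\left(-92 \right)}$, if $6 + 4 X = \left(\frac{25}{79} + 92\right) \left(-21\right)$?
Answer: $- \frac{2828251}{316} \approx -8950.2$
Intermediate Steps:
$X = - \frac{153627}{316}$ ($X = - \frac{3}{2} + \frac{\left(\frac{25}{79} + 92\right) \left(-21\right)}{4} = - \frac{3}{2} + \frac{\frac{7293}{79} \left(-21\right)}{4} = - \frac{3}{2} + \frac{1}{4} \left(- \frac{153153}{79}\right) = - \frac{3}{2} - \frac{153153}{316} = - \frac{153627}{316} \approx -486.16$)
$X - k{\left(-92 \right)} = - \frac{153627}{316} - \left(-92\right)^{2} = - \frac{153627}{316} - 8464 = - \frac{2828251}{316}$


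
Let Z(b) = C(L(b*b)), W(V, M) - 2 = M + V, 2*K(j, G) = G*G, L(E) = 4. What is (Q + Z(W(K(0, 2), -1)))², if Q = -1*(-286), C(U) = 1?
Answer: 82369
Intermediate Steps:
K(j, G) = G²/2 (K(j, G) = (G*G)/2 = G²/2)
W(V, M) = 2 + M + V (W(V, M) = 2 + (M + V) = 2 + M + V)
Z(b) = 1
Q = 286
(Q + Z(W(K(0, 2), -1)))² = (286 + 1)² = 287² = 82369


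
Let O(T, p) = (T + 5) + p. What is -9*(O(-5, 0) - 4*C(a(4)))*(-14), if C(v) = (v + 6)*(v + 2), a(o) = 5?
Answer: -38808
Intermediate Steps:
C(v) = (2 + v)*(6 + v) (C(v) = (6 + v)*(2 + v) = (2 + v)*(6 + v))
O(T, p) = 5 + T + p (O(T, p) = (5 + T) + p = 5 + T + p)
-9*(O(-5, 0) - 4*C(a(4)))*(-14) = -9*((5 - 5 + 0) - 4*(12 + 5² + 8*5))*(-14) = -9*(0 - 4*(12 + 25 + 40))*(-14) = -9*(0 - 4*77)*(-14) = -9*(0 - 308)*(-14) = -9*(-308)*(-14) = 2772*(-14) = -38808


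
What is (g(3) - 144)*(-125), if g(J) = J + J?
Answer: 17250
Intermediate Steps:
g(J) = 2*J
(g(3) - 144)*(-125) = (2*3 - 144)*(-125) = (6 - 144)*(-125) = -138*(-125) = 17250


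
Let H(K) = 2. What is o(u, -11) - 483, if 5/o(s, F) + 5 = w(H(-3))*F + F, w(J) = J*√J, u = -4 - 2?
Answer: -42977/89 - 55*√2/356 ≈ -483.11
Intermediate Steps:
u = -6
w(J) = J^(3/2)
o(s, F) = 5/(-5 + F + 2*F*√2) (o(s, F) = 5/(-5 + (2^(3/2)*F + F)) = 5/(-5 + ((2*√2)*F + F)) = 5/(-5 + (2*F*√2 + F)) = 5/(-5 + (F + 2*F*√2)) = 5/(-5 + F + 2*F*√2))
o(u, -11) - 483 = 5/(-5 - 11 + 2*(-11)*√2) - 483 = 5/(-5 - 11 - 22*√2) - 483 = 5/(-16 - 22*√2) - 483 = -483 + 5/(-16 - 22*√2)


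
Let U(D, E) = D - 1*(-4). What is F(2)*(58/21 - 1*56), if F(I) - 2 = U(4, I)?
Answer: -11180/21 ≈ -532.38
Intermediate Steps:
U(D, E) = 4 + D (U(D, E) = D + 4 = 4 + D)
F(I) = 10 (F(I) = 2 + (4 + 4) = 2 + 8 = 10)
F(2)*(58/21 - 1*56) = 10*(58/21 - 1*56) = 10*(58*(1/21) - 56) = 10*(58/21 - 56) = 10*(-1118/21) = -11180/21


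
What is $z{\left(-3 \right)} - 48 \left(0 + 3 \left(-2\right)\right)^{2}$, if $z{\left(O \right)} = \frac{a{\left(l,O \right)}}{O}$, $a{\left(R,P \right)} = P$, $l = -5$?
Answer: $-1727$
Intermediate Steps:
$z{\left(O \right)} = 1$ ($z{\left(O \right)} = \frac{O}{O} = 1$)
$z{\left(-3 \right)} - 48 \left(0 + 3 \left(-2\right)\right)^{2} = 1 - 48 \left(0 + 3 \left(-2\right)\right)^{2} = 1 - 48 \left(0 - 6\right)^{2} = 1 - 48 \left(-6\right)^{2} = 1 - 1728 = -1727$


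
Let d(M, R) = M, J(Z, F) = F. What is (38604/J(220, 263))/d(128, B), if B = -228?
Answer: 9651/8416 ≈ 1.1467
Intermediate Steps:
(38604/J(220, 263))/d(128, B) = (38604/263)/128 = (38604*(1/263))*(1/128) = (38604/263)*(1/128) = 9651/8416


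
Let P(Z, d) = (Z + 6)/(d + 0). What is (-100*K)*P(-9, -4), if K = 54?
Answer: -4050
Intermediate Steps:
P(Z, d) = (6 + Z)/d
(-100*K)*P(-9, -4) = (-100*54)*((6 - 9)/(-4)) = -(-1350)*(-3) = -5400*¾ = -4050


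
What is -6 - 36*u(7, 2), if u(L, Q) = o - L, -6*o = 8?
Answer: 294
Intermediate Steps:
o = -4/3 (o = -⅙*8 = -4/3 ≈ -1.3333)
u(L, Q) = -4/3 - L
-6 - 36*u(7, 2) = -6 - 36*(-4/3 - 1*7) = -6 - 36*(-4/3 - 7) = -6 - 36*(-25/3) = -6 + 300 = 294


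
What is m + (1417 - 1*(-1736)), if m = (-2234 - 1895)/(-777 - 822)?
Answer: 5045776/1599 ≈ 3155.6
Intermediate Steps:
m = 4129/1599 (m = -4129/(-1599) = -4129*(-1/1599) = 4129/1599 ≈ 2.5822)
m + (1417 - 1*(-1736)) = 4129/1599 + (1417 - 1*(-1736)) = 4129/1599 + (1417 + 1736) = 4129/1599 + 3153 = 5045776/1599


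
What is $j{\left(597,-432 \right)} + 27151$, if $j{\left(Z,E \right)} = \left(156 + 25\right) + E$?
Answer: $26900$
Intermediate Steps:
$j{\left(Z,E \right)} = 181 + E$
$j{\left(597,-432 \right)} + 27151 = \left(181 - 432\right) + 27151 = -251 + 27151 = 26900$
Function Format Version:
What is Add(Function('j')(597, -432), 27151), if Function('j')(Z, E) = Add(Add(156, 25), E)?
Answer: 26900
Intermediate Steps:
Function('j')(Z, E) = Add(181, E)
Add(Function('j')(597, -432), 27151) = Add(Add(181, -432), 27151) = Add(-251, 27151) = 26900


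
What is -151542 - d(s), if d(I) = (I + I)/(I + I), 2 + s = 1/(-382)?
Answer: -151543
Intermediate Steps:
s = -765/382 (s = -2 + 1/(-382) = -2 - 1/382 = -765/382 ≈ -2.0026)
d(I) = 1 (d(I) = (2*I)/((2*I)) = (2*I)*(1/(2*I)) = 1)
-151542 - d(s) = -151542 - 1*1 = -151542 - 1 = -151543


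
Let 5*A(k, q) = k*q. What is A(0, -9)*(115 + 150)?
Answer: 0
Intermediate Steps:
A(k, q) = k*q/5 (A(k, q) = (k*q)/5 = k*q/5)
A(0, -9)*(115 + 150) = ((⅕)*0*(-9))*(115 + 150) = 0*265 = 0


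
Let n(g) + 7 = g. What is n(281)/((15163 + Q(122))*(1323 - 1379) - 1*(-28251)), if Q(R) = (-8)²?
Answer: -274/824461 ≈ -0.00033234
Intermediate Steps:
Q(R) = 64
n(g) = -7 + g
n(281)/((15163 + Q(122))*(1323 - 1379) - 1*(-28251)) = (-7 + 281)/((15163 + 64)*(1323 - 1379) - 1*(-28251)) = 274/(15227*(-56) + 28251) = 274/(-852712 + 28251) = 274/(-824461) = 274*(-1/824461) = -274/824461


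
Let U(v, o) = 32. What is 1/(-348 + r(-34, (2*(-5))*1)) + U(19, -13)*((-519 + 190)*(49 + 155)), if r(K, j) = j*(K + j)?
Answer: -197589503/92 ≈ -2.1477e+6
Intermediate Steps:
1/(-348 + r(-34, (2*(-5))*1)) + U(19, -13)*((-519 + 190)*(49 + 155)) = 1/(-348 + ((2*(-5))*1)*(-34 + (2*(-5))*1)) + 32*((-519 + 190)*(49 + 155)) = 1/(-348 + (-10*1)*(-34 - 10*1)) + 32*(-329*204) = 1/(-348 - 10*(-34 - 10)) + 32*(-67116) = 1/(-348 - 10*(-44)) - 2147712 = 1/(-348 + 440) - 2147712 = 1/92 - 2147712 = -197589503/92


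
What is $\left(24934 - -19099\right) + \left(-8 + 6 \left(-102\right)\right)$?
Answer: $43413$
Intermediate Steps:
$\left(24934 - -19099\right) + \left(-8 + 6 \left(-102\right)\right) = \left(24934 + 19099\right) - 620 = 44033 - 620 = 43413$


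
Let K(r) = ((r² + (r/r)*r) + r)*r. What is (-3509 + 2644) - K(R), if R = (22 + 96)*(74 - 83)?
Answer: 1195513775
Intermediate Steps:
R = -1062 (R = 118*(-9) = -1062)
K(r) = r*(r² + 2*r) (K(r) = ((r² + 1*r) + r)*r = ((r² + r) + r)*r = ((r + r²) + r)*r = (r² + 2*r)*r = r*(r² + 2*r))
(-3509 + 2644) - K(R) = (-3509 + 2644) - (-1062)²*(2 - 1062) = -865 - 1127844*(-1060) = -865 - 1*(-1195514640) = -865 + 1195514640 = 1195513775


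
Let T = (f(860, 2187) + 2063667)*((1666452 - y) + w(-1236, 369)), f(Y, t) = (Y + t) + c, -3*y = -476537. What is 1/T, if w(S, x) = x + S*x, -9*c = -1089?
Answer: 1/2174085823930 ≈ 4.5996e-13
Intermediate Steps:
y = 476537/3 (y = -1/3*(-476537) = 476537/3 ≈ 1.5885e+5)
c = 121 (c = -1/9*(-1089) = 121)
f(Y, t) = 121 + Y + t (f(Y, t) = (Y + t) + 121 = 121 + Y + t)
T = 2174085823930 (T = ((121 + 860 + 2187) + 2063667)*((1666452 - 1*476537/3) + 369*(1 - 1236)) = (3168 + 2063667)*((1666452 - 476537/3) + 369*(-1235)) = 2066835*(4522819/3 - 455715) = 2066835*(3155674/3) = 2174085823930)
1/T = 1/2174085823930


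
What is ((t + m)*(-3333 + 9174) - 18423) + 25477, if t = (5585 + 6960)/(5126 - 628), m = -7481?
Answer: -15110919017/346 ≈ -4.3673e+7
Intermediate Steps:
t = 965/346 (t = 12545/4498 = 12545*(1/4498) = 965/346 ≈ 2.7890)
((t + m)*(-3333 + 9174) - 18423) + 25477 = ((965/346 - 7481)*(-3333 + 9174) - 18423) + 25477 = (-2587461/346*5841 - 18423) + 25477 = (-15113359701/346 - 18423) + 25477 = -15119734059/346 + 25477 = -15110919017/346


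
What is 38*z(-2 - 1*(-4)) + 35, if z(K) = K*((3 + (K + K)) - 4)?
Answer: 263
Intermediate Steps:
z(K) = K*(-1 + 2*K) (z(K) = K*((3 + 2*K) - 4) = K*(-1 + 2*K))
38*z(-2 - 1*(-4)) + 35 = 38*((-2 - 1*(-4))*(-1 + 2*(-2 - 1*(-4)))) + 35 = 38*((-2 + 4)*(-1 + 2*(-2 + 4))) + 35 = 38*(2*(-1 + 2*2)) + 35 = 38*(2*(-1 + 4)) + 35 = 38*(2*3) + 35 = 38*6 + 35 = 228 + 35 = 263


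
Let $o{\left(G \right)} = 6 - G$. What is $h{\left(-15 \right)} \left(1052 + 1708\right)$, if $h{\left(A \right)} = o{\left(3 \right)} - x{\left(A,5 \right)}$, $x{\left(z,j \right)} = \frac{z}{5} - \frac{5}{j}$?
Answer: $19320$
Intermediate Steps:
$x{\left(z,j \right)} = - \frac{5}{j} + \frac{z}{5}$ ($x{\left(z,j \right)} = z \frac{1}{5} - \frac{5}{j} = \frac{z}{5} - \frac{5}{j} = - \frac{5}{j} + \frac{z}{5}$)
$h{\left(A \right)} = 4 - \frac{A}{5}$ ($h{\left(A \right)} = \left(6 - 3\right) - \left(- \frac{5}{5} + \frac{A}{5}\right) = \left(6 - 3\right) - \left(\left(-5\right) \frac{1}{5} + \frac{A}{5}\right) = 3 - \left(-1 + \frac{A}{5}\right) = 4 - \frac{A}{5}$)
$h{\left(-15 \right)} \left(1052 + 1708\right) = \left(4 - -3\right) \left(1052 + 1708\right) = \left(4 + 3\right) 2760 = 7 \cdot 2760 = 19320$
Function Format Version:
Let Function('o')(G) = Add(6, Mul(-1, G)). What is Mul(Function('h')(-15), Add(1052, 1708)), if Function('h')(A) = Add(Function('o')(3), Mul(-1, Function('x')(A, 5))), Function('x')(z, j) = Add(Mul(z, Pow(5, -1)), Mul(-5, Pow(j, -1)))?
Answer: 19320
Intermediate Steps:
Function('x')(z, j) = Add(Mul(-5, Pow(j, -1)), Mul(Rational(1, 5), z)) (Function('x')(z, j) = Add(Mul(z, Rational(1, 5)), Mul(-5, Pow(j, -1))) = Add(Mul(Rational(1, 5), z), Mul(-5, Pow(j, -1))) = Add(Mul(-5, Pow(j, -1)), Mul(Rational(1, 5), z)))
Function('h')(A) = Add(4, Mul(Rational(-1, 5), A)) (Function('h')(A) = Add(Add(6, Mul(-1, 3)), Mul(-1, Add(Mul(-5, Pow(5, -1)), Mul(Rational(1, 5), A)))) = Add(Add(6, -3), Mul(-1, Add(Mul(-5, Rational(1, 5)), Mul(Rational(1, 5), A)))) = Add(3, Mul(-1, Add(-1, Mul(Rational(1, 5), A)))) = Add(3, Add(1, Mul(Rational(-1, 5), A))) = Add(4, Mul(Rational(-1, 5), A)))
Mul(Function('h')(-15), Add(1052, 1708)) = Mul(Add(4, Mul(Rational(-1, 5), -15)), Add(1052, 1708)) = Mul(Add(4, 3), 2760) = Mul(7, 2760) = 19320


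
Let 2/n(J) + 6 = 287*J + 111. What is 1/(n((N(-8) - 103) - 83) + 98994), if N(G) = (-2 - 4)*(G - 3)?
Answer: 34335/3398958988 ≈ 1.0102e-5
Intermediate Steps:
N(G) = 18 - 6*G (N(G) = -6*(-3 + G) = 18 - 6*G)
n(J) = 2/(105 + 287*J) (n(J) = 2/(-6 + (287*J + 111)) = 2/(-6 + (111 + 287*J)) = 2/(105 + 287*J))
1/(n((N(-8) - 103) - 83) + 98994) = 1/(2/(7*(15 + 41*(((18 - 6*(-8)) - 103) - 83))) + 98994) = 1/(2/(7*(15 + 41*(((18 + 48) - 103) - 83))) + 98994) = 1/(2/(7*(15 + 41*((66 - 103) - 83))) + 98994) = 1/(2/(7*(15 + 41*(-37 - 83))) + 98994) = 1/(2/(7*(15 + 41*(-120))) + 98994) = 1/(2/(7*(15 - 4920)) + 98994) = 1/((2/7)/(-4905) + 98994) = 1/((2/7)*(-1/4905) + 98994) = 1/(-2/34335 + 98994) = 1/(3398958988/34335) = 34335/3398958988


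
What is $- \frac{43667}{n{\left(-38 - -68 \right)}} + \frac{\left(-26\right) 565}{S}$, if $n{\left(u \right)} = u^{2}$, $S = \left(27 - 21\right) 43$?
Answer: $- \frac{4081181}{38700} \approx -105.46$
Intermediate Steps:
$S = 258$ ($S = 6 \cdot 43 = 258$)
$- \frac{43667}{n{\left(-38 - -68 \right)}} + \frac{\left(-26\right) 565}{S} = - \frac{43667}{\left(-38 - -68\right)^{2}} + \frac{\left(-26\right) 565}{258} = - \frac{43667}{\left(-38 + 68\right)^{2}} - \frac{7345}{129} = - \frac{43667}{30^{2}} - \frac{7345}{129} = - \frac{43667}{900} - \frac{7345}{129} = - \frac{4081181}{38700}$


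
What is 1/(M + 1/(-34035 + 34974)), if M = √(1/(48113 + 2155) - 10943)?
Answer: 15733884/161673162885517 - 587814*I*√6912889579941/161673162885517 ≈ 9.7319e-8 - 0.0095594*I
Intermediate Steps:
M = I*√6912889579941/25134 (M = √(1/50268 - 10943) = √(-550082723/50268) = I*√6912889579941/25134 ≈ 104.61*I)
1/(M + 1/(-34035 + 34974)) = 1/(I*√6912889579941/25134 + 1/(-34035 + 34974)) = 1/(I*√6912889579941/25134 + 1/939) = 1/(1/939 + I*√6912889579941/25134)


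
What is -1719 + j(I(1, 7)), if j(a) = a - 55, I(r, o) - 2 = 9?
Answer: -1763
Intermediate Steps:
I(r, o) = 11 (I(r, o) = 2 + 9 = 11)
j(a) = -55 + a
-1719 + j(I(1, 7)) = -1719 + (-55 + 11) = -1719 - 44 = -1763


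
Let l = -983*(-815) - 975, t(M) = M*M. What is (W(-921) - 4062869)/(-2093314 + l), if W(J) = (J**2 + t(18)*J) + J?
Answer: 3513953/1293144 ≈ 2.7174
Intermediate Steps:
t(M) = M**2
W(J) = J**2 + 325*J (W(J) = (J**2 + 18**2*J) + J = (J**2 + 324*J) + J = J**2 + 325*J)
l = 800170 (l = 801145 - 975 = 800170)
(W(-921) - 4062869)/(-2093314 + l) = (-921*(325 - 921) - 4062869)/(-2093314 + 800170) = (-921*(-596) - 4062869)/(-1293144) = (548916 - 4062869)*(-1/1293144) = -3513953*(-1/1293144) = 3513953/1293144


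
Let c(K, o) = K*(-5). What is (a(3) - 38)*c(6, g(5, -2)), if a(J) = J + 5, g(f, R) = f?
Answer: 900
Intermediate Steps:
a(J) = 5 + J
c(K, o) = -5*K
(a(3) - 38)*c(6, g(5, -2)) = ((5 + 3) - 38)*(-5*6) = (8 - 38)*(-30) = -30*(-30) = 900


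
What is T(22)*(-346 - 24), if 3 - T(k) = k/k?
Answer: -740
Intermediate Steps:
T(k) = 2 (T(k) = 3 - k/k = 3 - 1*1 = 3 - 1 = 2)
T(22)*(-346 - 24) = 2*(-346 - 24) = 2*(-370) = -740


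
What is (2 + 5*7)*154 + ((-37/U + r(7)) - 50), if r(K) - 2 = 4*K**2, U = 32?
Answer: 187035/32 ≈ 5844.8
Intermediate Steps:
r(K) = 2 + 4*K**2
(2 + 5*7)*154 + ((-37/U + r(7)) - 50) = (2 + 5*7)*154 + ((-37/32 + (2 + 4*7**2)) - 50) = (2 + 35)*154 + ((-37*1/32 + (2 + 4*49)) - 50) = 37*154 + ((-37/32 + (2 + 196)) - 50) = 5698 + ((-37/32 + 198) - 50) = 5698 + (6299/32 - 50) = 5698 + 4699/32 = 187035/32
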